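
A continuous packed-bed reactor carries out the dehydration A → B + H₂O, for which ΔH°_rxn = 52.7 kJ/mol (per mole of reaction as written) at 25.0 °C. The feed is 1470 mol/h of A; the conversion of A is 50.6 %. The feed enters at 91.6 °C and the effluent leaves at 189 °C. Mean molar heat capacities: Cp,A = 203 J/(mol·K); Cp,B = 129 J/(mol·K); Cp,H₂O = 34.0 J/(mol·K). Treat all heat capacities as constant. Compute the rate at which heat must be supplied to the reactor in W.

Extent of reaction ξ = 0.506 × 1470 = 743.82 mol/h
Reaction term: ξ·ΔH°_rxn = 743.82 × 52.7 = 39199 kJ/h
Sensible, feed 91.6→25 °C: -19874 kJ/h
Outlet flows (mol/h): A 726.18, B 743.82, H₂O 743.82
Sensible, products 25→189 °C: 44060 kJ/h
Q = ΔH = 63385 kJ/h = 17.607 kW
Heat supplied = 17607 W

Q_in = 17600 W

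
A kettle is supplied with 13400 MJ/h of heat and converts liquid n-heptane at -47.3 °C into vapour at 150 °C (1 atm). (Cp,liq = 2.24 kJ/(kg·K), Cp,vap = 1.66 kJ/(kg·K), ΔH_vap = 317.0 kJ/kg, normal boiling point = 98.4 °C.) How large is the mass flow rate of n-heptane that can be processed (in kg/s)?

Δh = 2.24×(98.4−-47.3) + 317.0 + 1.66×(150−98.4) = 729.02 kJ/kg
Q = 13400 MJ/h = 3722.2 kJ/s = 3722.2 kJ/s
ṁ = Q/Δh = 3722.2 / 729.02 = 5.1058 kg/s

ṁ = 5.11 kg/s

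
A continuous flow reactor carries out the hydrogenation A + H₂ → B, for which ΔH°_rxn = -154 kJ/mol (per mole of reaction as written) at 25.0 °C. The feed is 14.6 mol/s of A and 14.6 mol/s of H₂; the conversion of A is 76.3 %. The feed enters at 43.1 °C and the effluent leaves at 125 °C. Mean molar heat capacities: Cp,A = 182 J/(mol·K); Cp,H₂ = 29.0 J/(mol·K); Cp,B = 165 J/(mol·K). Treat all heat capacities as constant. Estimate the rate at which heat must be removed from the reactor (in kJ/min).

Q_out = 90900 kJ/min

Extent of reaction ξ = 0.763 × 14.6 = 11.14 mol/s
Reaction term: ξ·ΔH°_rxn = 11.14 × -154 = -1715.5 kJ/s
Sensible, feed 43.1→25 °C: -55.759 kJ/s
Outlet flows (mol/s): A 3.4602, H₂ 3.4602, B 11.14
Sensible, products 25→125 °C: 256.82 kJ/s
Q = ΔH = -1514.5 kJ/s = -1514.5 kW
Heat removed = 90868 kJ/min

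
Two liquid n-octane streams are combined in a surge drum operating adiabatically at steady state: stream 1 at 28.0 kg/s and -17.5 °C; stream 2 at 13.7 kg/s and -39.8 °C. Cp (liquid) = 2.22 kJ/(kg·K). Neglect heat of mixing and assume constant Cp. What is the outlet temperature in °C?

T_out = -24.8 °C

Energy balance with Q = 0: Σ ṁᵢCp,ᵢ(T_out − Tᵢ) = 0
T_out = Σ ṁᵢCp,ᵢTᵢ / Σ ṁᵢCp,ᵢ
      = -2298.3 / 92.574 = -24.826 °C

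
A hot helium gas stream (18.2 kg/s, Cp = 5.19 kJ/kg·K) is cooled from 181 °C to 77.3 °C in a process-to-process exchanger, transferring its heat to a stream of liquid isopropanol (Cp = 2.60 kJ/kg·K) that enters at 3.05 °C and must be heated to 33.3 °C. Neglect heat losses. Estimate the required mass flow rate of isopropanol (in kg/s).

ṁ_c = 125 kg/s

Heat released by hot stream: Q = 18.2 × 5.19 × (181 − 77.3) = 9795.3 kJ/s
Energy balance on cold side (adiabatic exchanger): Q = ṁ_c·Cp_c·(T_c,out − T_c,in)
ṁ_c = 9795.3 / [2.60 × (33.3 − 3.05)] = 124.54 kg/s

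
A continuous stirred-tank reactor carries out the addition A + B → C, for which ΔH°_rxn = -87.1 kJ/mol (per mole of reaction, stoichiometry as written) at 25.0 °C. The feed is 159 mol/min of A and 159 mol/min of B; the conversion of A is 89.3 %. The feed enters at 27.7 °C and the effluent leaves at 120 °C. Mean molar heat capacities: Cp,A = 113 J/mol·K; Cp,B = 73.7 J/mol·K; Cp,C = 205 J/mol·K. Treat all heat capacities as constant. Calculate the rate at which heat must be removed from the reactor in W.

Q_out = 156000 W

Extent of reaction ξ = 0.893 × 159 = 141.99 mol/min
Reaction term: ξ·ΔH°_rxn = 141.99 × -87.1 = -12367 kJ/min
Sensible, feed 27.7→25 °C: -80.15 kJ/min
Outlet flows (mol/min): A 17.013, B 17.013, C 141.99
Sensible, products 25→120 °C: 3066.9 kJ/min
Q = ΔH = -9380.3 kJ/min = -156.34 kW
Heat removed = 156340 W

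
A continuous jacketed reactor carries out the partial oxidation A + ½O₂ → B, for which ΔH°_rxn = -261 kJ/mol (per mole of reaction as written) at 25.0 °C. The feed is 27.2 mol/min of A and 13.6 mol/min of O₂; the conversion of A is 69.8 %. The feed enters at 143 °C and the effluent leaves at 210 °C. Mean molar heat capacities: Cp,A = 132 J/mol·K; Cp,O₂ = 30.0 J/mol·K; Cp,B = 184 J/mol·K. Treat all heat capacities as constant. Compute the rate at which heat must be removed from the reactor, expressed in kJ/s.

Q_out = 76.0 kJ/s

Extent of reaction ξ = 0.698 × 27.2 = 18.986 mol/min
Reaction term: ξ·ΔH°_rxn = 18.986 × -261 = -4955.2 kJ/min
Sensible, feed 143→25 °C: -471.81 kJ/min
Outlet flows (mol/min): A 8.2144, O₂ 4.1072, B 18.986
Sensible, products 25→210 °C: 869.66 kJ/min
Q = ΔH = -4557.4 kJ/min = -75.957 kW
Heat removed = 75.957 kJ/s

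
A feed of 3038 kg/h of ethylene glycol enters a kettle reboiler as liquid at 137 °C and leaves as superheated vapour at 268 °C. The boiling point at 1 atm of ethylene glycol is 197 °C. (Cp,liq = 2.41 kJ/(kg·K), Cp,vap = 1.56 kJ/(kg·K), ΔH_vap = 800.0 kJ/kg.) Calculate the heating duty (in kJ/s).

liquid 137→197 °C: 144.6 kJ/kg
vaporisation at 197 °C: 800 kJ/kg
vapour 197→268 °C: 110.76 kJ/kg
Δh = 144.6 + 800 + 110.76 = 1055.4 kJ/kg
Q = ṁ·Δh = 3038 kg/h × 1055.4 kJ/kg = 3.2062e+06 kJ/h
|Q| = 890.61 kW

Q = 891 kJ/s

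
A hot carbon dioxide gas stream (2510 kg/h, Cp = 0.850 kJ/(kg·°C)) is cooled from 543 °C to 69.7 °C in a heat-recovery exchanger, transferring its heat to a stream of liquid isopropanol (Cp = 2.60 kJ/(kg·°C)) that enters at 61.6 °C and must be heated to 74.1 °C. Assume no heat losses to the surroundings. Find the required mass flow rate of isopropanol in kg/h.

ṁ_c = 31100 kg/h

Heat released by hot stream: Q = 2510 × 0.850 × (543 − 69.7) = 1.0098e+06 kJ/h
Energy balance on cold side (adiabatic exchanger): Q = ṁ_c·Cp_c·(T_c,out − T_c,in)
ṁ_c = 1.0098e+06 / [2.60 × (74.1 − 61.6)] = 31070 kg/h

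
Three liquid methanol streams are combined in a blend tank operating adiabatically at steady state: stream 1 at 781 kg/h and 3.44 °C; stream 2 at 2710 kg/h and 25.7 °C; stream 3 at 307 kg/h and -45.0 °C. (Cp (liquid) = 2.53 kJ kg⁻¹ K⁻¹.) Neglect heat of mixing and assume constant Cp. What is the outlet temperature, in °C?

T_out = 15.4 °C

Adiabatic, steady state ⇒ Σ ṁᵢCp,ᵢ(T_out − Tᵢ) = 0
T_out = Σ ṁᵢCp,ᵢTᵢ / Σ ṁᵢCp,ᵢ
      = 148050 / 9608.9 = 15.408 °C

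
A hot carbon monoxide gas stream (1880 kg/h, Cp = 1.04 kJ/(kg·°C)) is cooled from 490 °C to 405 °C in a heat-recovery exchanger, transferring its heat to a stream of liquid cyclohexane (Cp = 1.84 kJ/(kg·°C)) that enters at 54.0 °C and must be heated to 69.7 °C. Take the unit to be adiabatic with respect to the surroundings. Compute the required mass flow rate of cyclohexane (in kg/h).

ṁ_c = 5750 kg/h

Heat released by hot stream: Q = 1880 × 1.04 × (490 − 405) = 166190 kJ/h
Energy balance on cold side (adiabatic exchanger): Q = ṁ_c·Cp_c·(T_c,out − T_c,in)
ṁ_c = 166190 / [1.84 × (69.7 − 54.0)] = 5753 kg/h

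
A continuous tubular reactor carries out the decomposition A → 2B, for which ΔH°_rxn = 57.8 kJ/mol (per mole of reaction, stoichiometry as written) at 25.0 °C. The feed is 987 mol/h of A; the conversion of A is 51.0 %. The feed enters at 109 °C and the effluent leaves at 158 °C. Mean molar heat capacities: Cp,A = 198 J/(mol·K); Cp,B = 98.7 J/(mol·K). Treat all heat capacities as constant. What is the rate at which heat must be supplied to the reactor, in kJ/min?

Q_in = 644 kJ/min

Extent of reaction ξ = 0.510 × 987 = 503.37 mol/h
Reaction term: ξ·ΔH°_rxn = 503.37 × 57.8 = 29095 kJ/h
Sensible, feed 109→25 °C: -16416 kJ/h
Outlet flows (mol/h): A 483.63, B 1006.7
Sensible, products 25→158 °C: 25951 kJ/h
Q = ΔH = 38630 kJ/h = 10.731 kW
Heat supplied = 643.84 kJ/min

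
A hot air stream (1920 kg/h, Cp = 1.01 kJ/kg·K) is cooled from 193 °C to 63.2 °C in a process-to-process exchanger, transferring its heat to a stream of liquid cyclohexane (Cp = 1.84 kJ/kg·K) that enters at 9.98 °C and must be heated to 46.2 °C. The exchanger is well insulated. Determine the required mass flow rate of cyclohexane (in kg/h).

ṁ_c = 3780 kg/h

Heat released by hot stream: Q = 1920 × 1.01 × (193 − 63.2) = 251710 kJ/h
Energy balance on cold side (adiabatic exchanger): Q = ṁ_c·Cp_c·(T_c,out − T_c,in)
ṁ_c = 251710 / [1.84 × (46.2 − 9.98)] = 3776.9 kg/h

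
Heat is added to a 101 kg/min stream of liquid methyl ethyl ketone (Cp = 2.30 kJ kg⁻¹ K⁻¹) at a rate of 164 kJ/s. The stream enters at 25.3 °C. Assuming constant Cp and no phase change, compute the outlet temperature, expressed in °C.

Q = 164 kJ/s = 9840 kJ/min
ΔT = Q/(ṁ·Cp) = 9840/(101×2.30) = 42.359 K
T_out = 25.3 + 42.359 = 67.659 °C

T_out = 67.7 °C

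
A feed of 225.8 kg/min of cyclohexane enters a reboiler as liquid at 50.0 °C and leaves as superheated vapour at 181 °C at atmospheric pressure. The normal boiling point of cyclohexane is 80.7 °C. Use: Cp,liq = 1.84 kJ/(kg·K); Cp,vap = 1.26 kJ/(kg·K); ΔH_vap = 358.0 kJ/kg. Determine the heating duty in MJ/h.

liquid 50.0→80.7 °C: 56.488 kJ/kg
vaporisation at 80.7 °C: 358 kJ/kg
vapour 80.7→181 °C: 126.38 kJ/kg
Δh = 56.488 + 358 + 126.38 = 540.87 kJ/kg
Q = ṁ·Δh = 225.8 kg/min × 540.87 kJ/kg = 122130 kJ/min
|Q| = 2035.5 kW = 7327.7 MJ/h

Q = 7330 MJ/h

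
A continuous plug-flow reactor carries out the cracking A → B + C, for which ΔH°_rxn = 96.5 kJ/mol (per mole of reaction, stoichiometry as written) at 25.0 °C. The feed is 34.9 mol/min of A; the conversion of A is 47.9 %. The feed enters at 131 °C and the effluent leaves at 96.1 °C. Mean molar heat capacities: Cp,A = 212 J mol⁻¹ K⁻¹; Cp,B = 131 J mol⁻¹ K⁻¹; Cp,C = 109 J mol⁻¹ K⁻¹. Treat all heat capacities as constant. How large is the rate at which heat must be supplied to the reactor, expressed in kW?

Extent of reaction ξ = 0.479 × 34.9 = 16.717 mol/min
Reaction term: ξ·ΔH°_rxn = 16.717 × 96.5 = 1613.2 kJ/min
Sensible, feed 131→25 °C: -784.27 kJ/min
Outlet flows (mol/min): A 18.183, B 16.717, C 16.717
Sensible, products 25→96.1 °C: 559.34 kJ/min
Q = ΔH = 1388.3 kJ/min = 23.138 kW
Heat supplied = 23.138 kW

Q_in = 23.1 kW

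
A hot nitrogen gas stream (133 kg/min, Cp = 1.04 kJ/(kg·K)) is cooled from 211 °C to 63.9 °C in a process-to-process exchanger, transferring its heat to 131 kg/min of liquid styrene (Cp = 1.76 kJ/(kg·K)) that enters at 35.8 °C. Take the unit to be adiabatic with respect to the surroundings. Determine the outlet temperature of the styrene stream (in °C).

T_c,out = 124 °C

Heat released by hot stream: Q = 133 × 1.04 × (211 − 63.9) = 20347 kJ/min
Energy balance on cold side (adiabatic exchanger): Q = ṁ_c·Cp_c·(T_c,out − T_c,in)
T_c,out = 35.8 + 20347/(131 × 1.76) = 124.05 °C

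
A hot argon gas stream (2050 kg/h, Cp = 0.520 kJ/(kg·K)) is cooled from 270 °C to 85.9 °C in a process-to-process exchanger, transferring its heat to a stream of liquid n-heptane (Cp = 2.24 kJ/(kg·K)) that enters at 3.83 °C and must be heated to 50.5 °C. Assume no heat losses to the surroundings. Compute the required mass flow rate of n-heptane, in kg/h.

ṁ_c = 1880 kg/h

Heat released by hot stream: Q = 2050 × 0.520 × (270 − 85.9) = 196250 kJ/h
Energy balance on cold side (adiabatic exchanger): Q = ṁ_c·Cp_c·(T_c,out − T_c,in)
ṁ_c = 196250 / [2.24 × (50.5 − 3.83)] = 1877.3 kg/h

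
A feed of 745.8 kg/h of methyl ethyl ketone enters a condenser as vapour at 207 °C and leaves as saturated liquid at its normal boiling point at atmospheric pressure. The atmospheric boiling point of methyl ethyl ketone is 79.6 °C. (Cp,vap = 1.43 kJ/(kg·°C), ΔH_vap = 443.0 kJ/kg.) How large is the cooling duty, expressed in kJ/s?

vapour 207→79.6 °C: -182.18 kJ/kg
condensation at 79.6 °C: -443 kJ/kg
Δh = -182.18 + -443 = -625.18 kJ/kg
Q = ṁ·Δh = 745.8 kg/h × -625.18 kJ/kg = -466260 kJ/h
|Q| = 129.52 kW

Q_c = 130 kJ/s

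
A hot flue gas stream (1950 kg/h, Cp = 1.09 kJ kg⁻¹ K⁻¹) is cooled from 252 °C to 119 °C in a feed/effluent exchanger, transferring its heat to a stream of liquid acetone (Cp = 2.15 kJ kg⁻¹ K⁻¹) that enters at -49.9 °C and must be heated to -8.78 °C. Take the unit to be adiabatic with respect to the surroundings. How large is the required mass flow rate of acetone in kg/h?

Heat released by hot stream: Q = 1950 × 1.09 × (252 − 119) = 282690 kJ/h
Energy balance on cold side (adiabatic exchanger): Q = ṁ_c·Cp_c·(T_c,out − T_c,in)
ṁ_c = 282690 / [2.15 × (-8.78 − -49.9)] = 3197.6 kg/h

ṁ_c = 3200 kg/h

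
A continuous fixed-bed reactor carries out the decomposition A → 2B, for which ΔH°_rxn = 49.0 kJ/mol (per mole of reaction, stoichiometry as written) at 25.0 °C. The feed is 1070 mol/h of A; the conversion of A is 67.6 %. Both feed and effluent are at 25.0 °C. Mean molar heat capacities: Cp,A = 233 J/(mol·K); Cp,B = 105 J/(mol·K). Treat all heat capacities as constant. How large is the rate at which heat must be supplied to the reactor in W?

Q_in = 9850 W

Extent of reaction ξ = 0.676 × 1070 = 723.32 mol/h
Reaction term: ξ·ΔH°_rxn = 723.32 × 49.0 = 35443 kJ/h
Q = ΔH = 35443 kJ/h = 9.8452 kW
Heat supplied = 9845.2 W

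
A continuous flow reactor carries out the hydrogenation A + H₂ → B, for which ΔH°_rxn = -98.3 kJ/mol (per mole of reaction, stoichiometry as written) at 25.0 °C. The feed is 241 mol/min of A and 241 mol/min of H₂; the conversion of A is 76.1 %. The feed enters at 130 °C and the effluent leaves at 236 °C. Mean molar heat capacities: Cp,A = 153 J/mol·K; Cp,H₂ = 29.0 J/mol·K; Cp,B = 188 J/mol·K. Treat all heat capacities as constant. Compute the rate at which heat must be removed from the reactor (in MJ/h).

Extent of reaction ξ = 0.761 × 241 = 183.4 mol/min
Reaction term: ξ·ΔH°_rxn = 183.4 × -98.3 = -18028 kJ/min
Sensible, feed 130→25 °C: -4605.5 kJ/min
Outlet flows (mol/min): A 57.599, H₂ 57.599, B 183.4
Sensible, products 25→236 °C: 9487.1 kJ/min
Q = ΔH = -13147 kJ/min = -219.11 kW
Heat removed = 788.81 MJ/h

Q_out = 789 MJ/h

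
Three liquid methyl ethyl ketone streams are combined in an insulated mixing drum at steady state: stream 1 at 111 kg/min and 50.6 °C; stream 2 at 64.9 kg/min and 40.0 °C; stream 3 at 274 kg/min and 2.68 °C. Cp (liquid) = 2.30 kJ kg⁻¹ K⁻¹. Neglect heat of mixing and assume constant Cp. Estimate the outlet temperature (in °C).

Adiabatic, steady state ⇒ Σ ṁᵢCp,ᵢ(T_out − Tᵢ) = 0
Σ ṁᵢCp,ᵢTᵢ = 111×2.30×50.6 + 64.9×2.30×40.0 + 274×2.30×2.68 = 20578
Σ ṁᵢCp,ᵢ = 111×2.30 + 64.9×2.30 + 274×2.30 = 1034.8
T_out = 20578 / 1034.8 = 19.886 °C

T_out = 19.9 °C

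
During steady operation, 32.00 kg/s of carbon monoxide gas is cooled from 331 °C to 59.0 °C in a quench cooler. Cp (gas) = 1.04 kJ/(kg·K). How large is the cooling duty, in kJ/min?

Q = ṁ·Cp·ΔT = 32.00 × 1.04 × (59.0 − 331) = -9052.2 kJ/s
Cooling duty = 543130 kJ/min

Q_c = 543000 kJ/min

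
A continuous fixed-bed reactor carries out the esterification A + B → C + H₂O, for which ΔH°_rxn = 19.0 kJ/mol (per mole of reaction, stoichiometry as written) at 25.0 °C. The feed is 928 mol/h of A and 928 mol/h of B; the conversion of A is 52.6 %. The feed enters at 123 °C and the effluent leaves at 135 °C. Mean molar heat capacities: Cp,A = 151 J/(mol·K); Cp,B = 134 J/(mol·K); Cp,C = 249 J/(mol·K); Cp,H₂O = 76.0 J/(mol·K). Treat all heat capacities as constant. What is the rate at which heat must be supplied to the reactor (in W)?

Extent of reaction ξ = 0.526 × 928 = 488.13 mol/h
Reaction term: ξ·ΔH°_rxn = 488.13 × 19.0 = 9274.4 kJ/h
Sensible, feed 123→25 °C: -25919 kJ/h
Outlet flows (mol/h): A 439.87, B 439.87, C 488.13, H₂O 488.13
Sensible, products 25→135 °C: 31241 kJ/h
Q = ΔH = 14596 kJ/h = 4.0544 kW
Heat supplied = 4054.4 W

Q_in = 4050 W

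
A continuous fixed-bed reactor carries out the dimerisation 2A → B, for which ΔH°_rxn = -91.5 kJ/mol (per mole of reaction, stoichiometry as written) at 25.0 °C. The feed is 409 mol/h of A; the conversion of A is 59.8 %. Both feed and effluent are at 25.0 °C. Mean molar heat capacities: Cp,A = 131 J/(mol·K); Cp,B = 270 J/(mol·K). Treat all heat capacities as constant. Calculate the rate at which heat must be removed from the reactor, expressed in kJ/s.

Q_out = 3.11 kJ/s

Extent of reaction ξ = 0.598 × 409 / 2 = 122.29 mol/h
Reaction term: ξ·ΔH°_rxn = 122.29 × -91.5 = -11190 kJ/h
Q = ΔH = -11190 kJ/h = -3.1082 kW
Heat removed = 3.1082 kJ/s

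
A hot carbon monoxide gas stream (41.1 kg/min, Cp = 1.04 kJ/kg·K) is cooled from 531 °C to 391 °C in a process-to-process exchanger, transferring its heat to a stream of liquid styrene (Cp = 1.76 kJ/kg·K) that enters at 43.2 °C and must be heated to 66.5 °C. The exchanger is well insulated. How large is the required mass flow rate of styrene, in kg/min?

Heat released by hot stream: Q = 41.1 × 1.04 × (531 − 391) = 5984.2 kJ/min
Energy balance on cold side (adiabatic exchanger): Q = ṁ_c·Cp_c·(T_c,out − T_c,in)
ṁ_c = 5984.2 / [1.76 × (66.5 − 43.2)] = 145.93 kg/min

ṁ_c = 146 kg/min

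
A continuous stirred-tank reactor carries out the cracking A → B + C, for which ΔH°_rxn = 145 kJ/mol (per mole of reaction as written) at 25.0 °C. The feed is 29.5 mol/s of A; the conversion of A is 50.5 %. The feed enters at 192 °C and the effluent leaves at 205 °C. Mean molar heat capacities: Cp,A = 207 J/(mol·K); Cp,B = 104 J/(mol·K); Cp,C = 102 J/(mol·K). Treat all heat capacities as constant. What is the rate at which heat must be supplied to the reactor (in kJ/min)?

Extent of reaction ξ = 0.505 × 29.5 = 14.898 mol/s
Reaction term: ξ·ΔH°_rxn = 14.898 × 145 = 2160.1 kJ/s
Sensible, feed 192→25 °C: -1019.8 kJ/s
Outlet flows (mol/s): A 14.602, B 14.898, C 14.898
Sensible, products 25→205 °C: 1096.5 kJ/s
Q = ΔH = 2236.8 kJ/s = 2236.8 kW
Heat supplied = 134210 kJ/min

Q_in = 134000 kJ/min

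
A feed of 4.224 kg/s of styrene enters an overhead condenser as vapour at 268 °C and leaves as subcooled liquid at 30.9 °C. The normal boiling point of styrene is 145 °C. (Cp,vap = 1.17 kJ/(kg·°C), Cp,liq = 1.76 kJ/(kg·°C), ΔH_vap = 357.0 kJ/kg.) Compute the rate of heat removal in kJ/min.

Q_c = 178000 kJ/min

vapour 268→145 °C: -143.91 kJ/kg
condensation at 145 °C: -357 kJ/kg
liquid 145→30.9 °C: -200.82 kJ/kg
Δh = -143.91 + -357 + -200.82 = -701.73 kJ/kg
Q = ṁ·Δh = 4.224 kg/s × -701.73 kJ/kg = -2964.1 kJ/s
|Q| = 2964.1 kW = 177850 kJ/min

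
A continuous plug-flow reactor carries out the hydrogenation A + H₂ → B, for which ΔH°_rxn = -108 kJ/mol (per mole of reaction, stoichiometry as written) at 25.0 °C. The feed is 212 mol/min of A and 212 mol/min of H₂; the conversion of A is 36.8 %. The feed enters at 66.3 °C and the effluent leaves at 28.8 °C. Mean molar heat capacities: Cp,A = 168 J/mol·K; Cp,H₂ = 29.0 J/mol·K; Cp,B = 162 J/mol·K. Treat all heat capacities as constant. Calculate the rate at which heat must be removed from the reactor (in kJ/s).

Extent of reaction ξ = 0.368 × 212 = 78.016 mol/min
Reaction term: ξ·ΔH°_rxn = 78.016 × -108 = -8425.7 kJ/min
Sensible, feed 66.3→25 °C: -1724.9 kJ/min
Outlet flows (mol/min): A 133.98, H₂ 133.98, B 78.016
Sensible, products 25→28.8 °C: 148.33 kJ/min
Q = ΔH = -10002 kJ/min = -166.7 kW
Heat removed = 166.7 kJ/s

Q_out = 167 kJ/s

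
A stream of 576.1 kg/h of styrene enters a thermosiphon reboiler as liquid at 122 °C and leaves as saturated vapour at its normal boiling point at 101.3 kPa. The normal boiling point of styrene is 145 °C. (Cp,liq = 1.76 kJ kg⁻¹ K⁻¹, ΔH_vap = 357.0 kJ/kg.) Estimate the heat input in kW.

liquid 122→145 °C: 40.48 kJ/kg
vaporisation at 145 °C: 357 kJ/kg
Δh = 40.48 + 357 = 397.48 kJ/kg
Q = ṁ·Δh = 576.1 kg/h × 397.48 kJ/kg = 228990 kJ/h
|Q| = 63.608 kW

Q = 63.6 kW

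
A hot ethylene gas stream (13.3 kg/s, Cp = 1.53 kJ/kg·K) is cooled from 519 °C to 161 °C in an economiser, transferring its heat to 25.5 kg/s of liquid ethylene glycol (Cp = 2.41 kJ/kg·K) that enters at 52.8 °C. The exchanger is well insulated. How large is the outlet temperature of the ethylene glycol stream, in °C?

Heat released by hot stream: Q = 13.3 × 1.53 × (519 − 161) = 7284.9 kJ/s
Energy balance on cold side (adiabatic exchanger): Q = ṁ_c·Cp_c·(T_c,out − T_c,in)
T_c,out = 52.8 + 7284.9/(25.5 × 2.41) = 171.34 °C

T_c,out = 171 °C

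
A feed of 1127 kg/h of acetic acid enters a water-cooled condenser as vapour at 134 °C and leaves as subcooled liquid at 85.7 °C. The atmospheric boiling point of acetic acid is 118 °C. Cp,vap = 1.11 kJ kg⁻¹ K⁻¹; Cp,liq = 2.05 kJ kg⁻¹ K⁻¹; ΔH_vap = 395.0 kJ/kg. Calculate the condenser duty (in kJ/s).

vapour 134→118 °C: -17.76 kJ/kg
condensation at 118 °C: -395 kJ/kg
liquid 118→85.7 °C: -66.215 kJ/kg
Δh = -17.76 + -395 + -66.215 = -478.97 kJ/kg
Q = ṁ·Δh = 1127 kg/h × -478.97 kJ/kg = -539800 kJ/h
|Q| = 149.95 kW

Q_c = 150 kJ/s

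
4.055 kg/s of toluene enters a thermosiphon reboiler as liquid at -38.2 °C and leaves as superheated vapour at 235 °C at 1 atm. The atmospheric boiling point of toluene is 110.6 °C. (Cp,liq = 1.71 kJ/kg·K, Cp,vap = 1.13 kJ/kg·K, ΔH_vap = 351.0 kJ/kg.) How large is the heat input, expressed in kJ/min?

liquid -38.2→110.6 °C: 254.45 kJ/kg
vaporisation at 110.6 °C: 351 kJ/kg
vapour 110.6→235 °C: 140.57 kJ/kg
Δh = 254.45 + 351 + 140.57 = 746.02 kJ/kg
Q = ṁ·Δh = 4.055 kg/s × 746.02 kJ/kg = 3025.1 kJ/s
|Q| = 3025.1 kW = 181510 kJ/min

Q = 182000 kJ/min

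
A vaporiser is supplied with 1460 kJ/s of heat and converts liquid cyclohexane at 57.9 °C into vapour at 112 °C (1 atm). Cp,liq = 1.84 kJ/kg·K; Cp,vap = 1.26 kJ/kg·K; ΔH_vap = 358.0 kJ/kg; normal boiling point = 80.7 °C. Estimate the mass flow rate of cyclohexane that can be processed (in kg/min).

ṁ = 199 kg/min

Δh = 1.84×(80.7−57.9) + 358.0 + 1.26×(112−80.7) = 439.39 kJ/kg
Q = 1460 kJ/s = 1460 kJ/s = 87600 kJ/min
ṁ = Q/Δh = 87600 / 439.39 = 199.37 kg/min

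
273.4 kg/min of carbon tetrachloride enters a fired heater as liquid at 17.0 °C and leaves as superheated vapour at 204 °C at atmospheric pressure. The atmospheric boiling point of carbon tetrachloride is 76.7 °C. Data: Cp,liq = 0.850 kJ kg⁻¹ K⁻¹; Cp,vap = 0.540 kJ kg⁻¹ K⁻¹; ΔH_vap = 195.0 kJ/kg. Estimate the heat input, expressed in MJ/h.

Q = 5160 MJ/h

liquid 17.0→76.7 °C: 50.745 kJ/kg
vaporisation at 76.7 °C: 195 kJ/kg
vapour 76.7→204 °C: 68.742 kJ/kg
Δh = 50.745 + 195 + 68.742 = 314.49 kJ/kg
Q = ṁ·Δh = 273.4 kg/min × 314.49 kJ/kg = 85981 kJ/min
|Q| = 1433 kW = 5158.8 MJ/h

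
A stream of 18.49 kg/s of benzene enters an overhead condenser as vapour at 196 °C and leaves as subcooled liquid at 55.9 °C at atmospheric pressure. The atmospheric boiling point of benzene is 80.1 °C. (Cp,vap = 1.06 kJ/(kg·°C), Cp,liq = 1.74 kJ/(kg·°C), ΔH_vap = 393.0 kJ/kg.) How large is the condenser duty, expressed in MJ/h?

Q_c = 37100 MJ/h

vapour 196→80.1 °C: -122.85 kJ/kg
condensation at 80.1 °C: -393 kJ/kg
liquid 80.1→55.9 °C: -42.108 kJ/kg
Δh = -122.85 + -393 + -42.108 = -557.96 kJ/kg
Q = ṁ·Δh = 18.49 kg/s × -557.96 kJ/kg = -10317 kJ/s
|Q| = 10317 kW = 37140 MJ/h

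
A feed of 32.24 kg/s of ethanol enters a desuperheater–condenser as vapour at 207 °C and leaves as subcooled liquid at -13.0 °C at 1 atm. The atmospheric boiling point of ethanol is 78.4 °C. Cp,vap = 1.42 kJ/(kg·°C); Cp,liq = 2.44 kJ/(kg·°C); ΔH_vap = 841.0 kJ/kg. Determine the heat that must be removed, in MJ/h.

vapour 207→78.4 °C: -182.61 kJ/kg
condensation at 78.4 °C: -841 kJ/kg
liquid 78.4→-13.0 °C: -223.02 kJ/kg
Δh = -182.61 + -841 + -223.02 = -1246.6 kJ/kg
Q = ṁ·Δh = 32.24 kg/s × -1246.6 kJ/kg = -40191 kJ/s
|Q| = 40191 kW = 144690 MJ/h

Q_c = 145000 MJ/h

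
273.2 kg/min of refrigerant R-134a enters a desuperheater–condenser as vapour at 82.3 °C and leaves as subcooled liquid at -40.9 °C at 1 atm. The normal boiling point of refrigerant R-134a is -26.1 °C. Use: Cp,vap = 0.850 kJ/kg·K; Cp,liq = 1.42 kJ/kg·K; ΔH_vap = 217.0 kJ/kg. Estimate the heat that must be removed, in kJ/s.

vapour 82.3→-26.1 °C: -92.14 kJ/kg
condensation at -26.1 °C: -217 kJ/kg
liquid -26.1→-40.9 °C: -21.016 kJ/kg
Δh = -92.14 + -217 + -21.016 = -330.16 kJ/kg
Q = ṁ·Δh = 273.2 kg/min × -330.16 kJ/kg = -90199 kJ/min
|Q| = 1503.3 kW

Q_c = 1500 kJ/s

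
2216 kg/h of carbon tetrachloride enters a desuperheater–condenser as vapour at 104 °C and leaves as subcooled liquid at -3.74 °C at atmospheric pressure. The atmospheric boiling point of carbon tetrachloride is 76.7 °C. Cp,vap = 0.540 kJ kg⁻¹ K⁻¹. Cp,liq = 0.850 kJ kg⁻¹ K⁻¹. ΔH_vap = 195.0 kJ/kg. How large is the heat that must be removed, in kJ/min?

vapour 104→76.7 °C: -14.742 kJ/kg
condensation at 76.7 °C: -195 kJ/kg
liquid 76.7→-3.74 °C: -68.374 kJ/kg
Δh = -14.742 + -195 + -68.374 = -278.12 kJ/kg
Q = ṁ·Δh = 2216 kg/h × -278.12 kJ/kg = -616310 kJ/h
|Q| = 171.2 kW = 10272 kJ/min

Q_c = 10300 kJ/min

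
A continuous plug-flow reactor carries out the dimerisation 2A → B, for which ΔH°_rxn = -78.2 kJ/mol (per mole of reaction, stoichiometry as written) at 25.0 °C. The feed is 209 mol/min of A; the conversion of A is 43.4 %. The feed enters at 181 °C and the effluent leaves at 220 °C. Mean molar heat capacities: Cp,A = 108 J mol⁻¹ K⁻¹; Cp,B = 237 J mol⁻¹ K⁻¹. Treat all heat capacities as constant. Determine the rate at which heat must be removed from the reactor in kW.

Q_out = 41.3 kW

Extent of reaction ξ = 0.434 × 209 / 2 = 45.353 mol/min
Reaction term: ξ·ΔH°_rxn = 45.353 × -78.2 = -3546.6 kJ/min
Sensible, feed 181→25 °C: -3521.2 kJ/min
Outlet flows (mol/min): A 118.29, B 45.353
Sensible, products 25→220 °C: 4587.3 kJ/min
Q = ΔH = -2480.6 kJ/min = -41.343 kW
Heat removed = 41.343 kW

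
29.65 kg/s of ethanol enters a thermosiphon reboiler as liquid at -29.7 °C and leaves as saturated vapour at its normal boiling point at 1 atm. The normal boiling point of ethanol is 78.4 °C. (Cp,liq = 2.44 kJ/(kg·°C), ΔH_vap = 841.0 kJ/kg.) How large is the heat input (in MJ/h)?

liquid -29.7→78.4 °C: 263.76 kJ/kg
vaporisation at 78.4 °C: 841 kJ/kg
Δh = 263.76 + 841 = 1104.8 kJ/kg
Q = ṁ·Δh = 29.65 kg/s × 1104.8 kJ/kg = 32756 kJ/s
|Q| = 32756 kW = 117920 MJ/h

Q = 118000 MJ/h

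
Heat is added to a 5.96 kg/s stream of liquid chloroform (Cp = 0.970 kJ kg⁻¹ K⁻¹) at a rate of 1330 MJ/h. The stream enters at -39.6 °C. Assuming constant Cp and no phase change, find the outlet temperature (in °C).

T_out = 24.3 °C

Q = 1330 MJ/h = 369.44 kJ/s
ΔT = Q/(ṁ·Cp) = 369.44/(5.96×0.970) = 63.904 K
T_out = -39.6 + 63.904 = 24.304 °C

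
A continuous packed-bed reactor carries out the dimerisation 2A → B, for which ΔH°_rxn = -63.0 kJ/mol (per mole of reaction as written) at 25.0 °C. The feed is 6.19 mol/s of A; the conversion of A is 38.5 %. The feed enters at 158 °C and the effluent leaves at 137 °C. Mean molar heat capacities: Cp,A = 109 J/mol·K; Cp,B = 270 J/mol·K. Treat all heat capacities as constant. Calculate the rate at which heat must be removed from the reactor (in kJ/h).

Q_out = 296000 kJ/h

Extent of reaction ξ = 0.385 × 6.19 / 2 = 1.1916 mol/s
Reaction term: ξ·ΔH°_rxn = 1.1916 × -63.0 = -75.069 kJ/s
Sensible, feed 158→25 °C: -89.736 kJ/s
Outlet flows (mol/s): A 3.8069, B 1.1916
Sensible, products 25→137 °C: 82.507 kJ/s
Q = ΔH = -82.298 kJ/s = -82.298 kW
Heat removed = 296270 kJ/h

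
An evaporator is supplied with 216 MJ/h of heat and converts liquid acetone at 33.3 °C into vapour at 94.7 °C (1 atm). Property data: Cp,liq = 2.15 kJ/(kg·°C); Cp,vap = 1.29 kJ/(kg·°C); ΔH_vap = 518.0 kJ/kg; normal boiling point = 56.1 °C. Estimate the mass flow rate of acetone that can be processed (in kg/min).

Δh = 2.15×(56.1−33.3) + 518.0 + 1.29×(94.7−56.1) = 616.81 kJ/kg
Q = 216 MJ/h = 60 kJ/s = 3600 kJ/min
ṁ = Q/Δh = 3600 / 616.81 = 5.8364 kg/min

ṁ = 5.84 kg/min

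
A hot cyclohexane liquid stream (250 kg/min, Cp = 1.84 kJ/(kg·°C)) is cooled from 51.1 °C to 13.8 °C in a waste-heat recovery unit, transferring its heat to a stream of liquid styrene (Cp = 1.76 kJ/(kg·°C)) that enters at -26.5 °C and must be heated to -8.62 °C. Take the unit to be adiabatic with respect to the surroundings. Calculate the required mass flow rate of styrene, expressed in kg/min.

Heat released by hot stream: Q = 250 × 1.84 × (51.1 − 13.8) = 17158 kJ/min
Energy balance on cold side (adiabatic exchanger): Q = ṁ_c·Cp_c·(T_c,out − T_c,in)
ṁ_c = 17158 / [1.76 × (-8.62 − -26.5)] = 545.24 kg/min

ṁ_c = 545 kg/min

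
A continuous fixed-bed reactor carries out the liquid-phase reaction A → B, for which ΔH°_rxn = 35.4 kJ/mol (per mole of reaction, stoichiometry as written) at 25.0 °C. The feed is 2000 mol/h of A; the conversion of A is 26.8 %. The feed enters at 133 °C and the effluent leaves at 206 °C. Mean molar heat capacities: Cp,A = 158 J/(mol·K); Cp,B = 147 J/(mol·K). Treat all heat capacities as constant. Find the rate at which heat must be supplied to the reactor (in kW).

Q_in = 11.4 kW

Extent of reaction ξ = 0.268 × 2000 = 536 mol/h
Reaction term: ξ·ΔH°_rxn = 536 × 35.4 = 18974 kJ/h
Sensible, feed 133→25 °C: -34128 kJ/h
Outlet flows (mol/h): A 1464, B 536
Sensible, products 25→206 °C: 56129 kJ/h
Q = ΔH = 40975 kJ/h = 11.382 kW
Heat supplied = 11.382 kW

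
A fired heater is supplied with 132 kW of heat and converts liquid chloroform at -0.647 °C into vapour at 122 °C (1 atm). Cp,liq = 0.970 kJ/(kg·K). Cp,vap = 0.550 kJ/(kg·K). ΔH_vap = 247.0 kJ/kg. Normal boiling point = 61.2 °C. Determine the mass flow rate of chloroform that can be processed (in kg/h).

ṁ = 1400 kg/h

Δh = 0.970×(61.2−-0.647) + 247.0 + 0.550×(122−61.2) = 340.43 kJ/kg
Q = 132 kW = 132 kJ/s = 475200 kJ/h
ṁ = Q/Δh = 475200 / 340.43 = 1395.9 kg/h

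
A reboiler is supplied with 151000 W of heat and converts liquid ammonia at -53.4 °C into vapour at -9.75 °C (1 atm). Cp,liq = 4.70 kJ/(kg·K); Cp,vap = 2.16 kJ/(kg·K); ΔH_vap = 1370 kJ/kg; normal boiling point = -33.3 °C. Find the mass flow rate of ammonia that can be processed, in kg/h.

Δh = 4.70×(-33.3−-53.4) + 1370 + 2.16×(-9.75−-33.3) = 1515.3 kJ/kg
Q = 151000 W = 151 kJ/s = 543600 kJ/h
ṁ = Q/Δh = 543600 / 1515.3 = 358.73 kg/h

ṁ = 359 kg/h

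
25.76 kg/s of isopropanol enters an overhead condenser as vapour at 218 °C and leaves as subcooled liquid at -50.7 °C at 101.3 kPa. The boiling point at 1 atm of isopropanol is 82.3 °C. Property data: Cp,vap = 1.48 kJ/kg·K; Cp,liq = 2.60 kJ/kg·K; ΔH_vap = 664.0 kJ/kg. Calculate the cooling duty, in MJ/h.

vapour 218→82.3 °C: -200.84 kJ/kg
condensation at 82.3 °C: -664 kJ/kg
liquid 82.3→-50.7 °C: -345.8 kJ/kg
Δh = -200.84 + -664 + -345.8 = -1210.6 kJ/kg
Q = ṁ·Δh = 25.76 kg/s × -1210.6 kJ/kg = -31186 kJ/s
|Q| = 31186 kW = 112270 MJ/h

Q_c = 112000 MJ/h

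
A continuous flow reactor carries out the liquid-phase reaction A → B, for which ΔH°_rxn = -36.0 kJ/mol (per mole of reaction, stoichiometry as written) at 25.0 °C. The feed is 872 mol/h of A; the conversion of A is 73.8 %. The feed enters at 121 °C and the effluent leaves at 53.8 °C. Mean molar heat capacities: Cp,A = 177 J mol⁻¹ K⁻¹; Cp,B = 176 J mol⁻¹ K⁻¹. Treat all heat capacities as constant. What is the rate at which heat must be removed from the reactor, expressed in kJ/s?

Q_out = 9.32 kJ/s

Extent of reaction ξ = 0.738 × 872 = 643.54 mol/h
Reaction term: ξ·ΔH°_rxn = 643.54 × -36.0 = -23167 kJ/h
Sensible, feed 121→25 °C: -14817 kJ/h
Outlet flows (mol/h): A 228.46, B 643.54
Sensible, products 25→53.8 °C: 4426.6 kJ/h
Q = ΔH = -33558 kJ/h = -9.3216 kW
Heat removed = 9.3216 kJ/s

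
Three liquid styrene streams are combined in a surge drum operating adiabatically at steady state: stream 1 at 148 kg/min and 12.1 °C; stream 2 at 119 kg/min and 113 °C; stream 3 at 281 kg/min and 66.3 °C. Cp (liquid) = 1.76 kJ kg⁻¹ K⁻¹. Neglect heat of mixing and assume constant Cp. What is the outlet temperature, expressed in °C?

T_out = 61.8 °C

Adiabatic, steady state ⇒ Σ ṁᵢCp,ᵢ(T_out − Tᵢ) = 0
Σ ṁᵢCp,ᵢTᵢ = 148×1.76×12.1 + 119×1.76×113 + 281×1.76×66.3 = 59608
Σ ṁᵢCp,ᵢ = 148×1.76 + 119×1.76 + 281×1.76 = 964.48
T_out = 59608 / 964.48 = 61.803 °C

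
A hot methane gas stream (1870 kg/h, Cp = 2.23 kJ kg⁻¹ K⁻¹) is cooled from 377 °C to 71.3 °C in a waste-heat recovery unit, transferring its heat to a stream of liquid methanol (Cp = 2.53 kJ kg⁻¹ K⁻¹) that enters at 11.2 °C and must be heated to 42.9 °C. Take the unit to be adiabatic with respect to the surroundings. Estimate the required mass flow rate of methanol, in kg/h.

Heat released by hot stream: Q = 1870 × 2.23 × (377 − 71.3) = 1.2748e+06 kJ/h
Energy balance on cold side (adiabatic exchanger): Q = ṁ_c·Cp_c·(T_c,out − T_c,in)
ṁ_c = 1.2748e+06 / [2.53 × (42.9 − 11.2)] = 15895 kg/h

ṁ_c = 15900 kg/h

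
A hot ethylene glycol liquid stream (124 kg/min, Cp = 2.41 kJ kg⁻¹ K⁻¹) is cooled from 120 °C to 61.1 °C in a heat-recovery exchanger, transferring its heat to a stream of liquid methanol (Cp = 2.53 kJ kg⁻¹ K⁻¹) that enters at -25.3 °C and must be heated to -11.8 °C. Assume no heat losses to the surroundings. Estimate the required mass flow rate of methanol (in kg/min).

ṁ_c = 515 kg/min

Heat released by hot stream: Q = 124 × 2.41 × (120 − 61.1) = 17602 kJ/min
Energy balance on cold side (adiabatic exchanger): Q = ṁ_c·Cp_c·(T_c,out − T_c,in)
ṁ_c = 17602 / [2.53 × (-11.8 − -25.3)] = 515.35 kg/min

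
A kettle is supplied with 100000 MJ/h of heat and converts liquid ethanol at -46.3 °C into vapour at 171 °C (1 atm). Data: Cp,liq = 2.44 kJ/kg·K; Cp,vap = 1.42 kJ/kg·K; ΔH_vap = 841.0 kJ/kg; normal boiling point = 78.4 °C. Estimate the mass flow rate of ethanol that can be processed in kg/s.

Δh = 2.44×(78.4−-46.3) + 841.0 + 1.42×(171−78.4) = 1276.8 kJ/kg
Q = 100000 MJ/h = 27778 kJ/s = 27778 kJ/s
ṁ = Q/Δh = 27778 / 1276.8 = 21.756 kg/s

ṁ = 21.8 kg/s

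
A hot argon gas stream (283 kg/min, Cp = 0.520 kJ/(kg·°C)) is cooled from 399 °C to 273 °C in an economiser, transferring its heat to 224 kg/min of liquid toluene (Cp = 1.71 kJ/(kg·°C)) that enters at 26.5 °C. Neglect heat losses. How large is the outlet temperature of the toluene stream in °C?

T_c,out = 74.9 °C

Heat released by hot stream: Q = 283 × 0.520 × (399 − 273) = 18542 kJ/min
Energy balance on cold side (adiabatic exchanger): Q = ṁ_c·Cp_c·(T_c,out − T_c,in)
T_c,out = 26.5 + 18542/(224 × 1.71) = 74.908 °C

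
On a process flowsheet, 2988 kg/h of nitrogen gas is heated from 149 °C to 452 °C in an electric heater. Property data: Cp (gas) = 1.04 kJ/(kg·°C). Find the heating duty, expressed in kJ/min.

Q = 15700 kJ/min

Q = ṁ·Cp·ΔT = 2988 × 1.04 × (452 − 149) = 941580 kJ/h
Converting: 941580 / 3600 s = 261.55 kW
Heating duty = 15693 kJ/min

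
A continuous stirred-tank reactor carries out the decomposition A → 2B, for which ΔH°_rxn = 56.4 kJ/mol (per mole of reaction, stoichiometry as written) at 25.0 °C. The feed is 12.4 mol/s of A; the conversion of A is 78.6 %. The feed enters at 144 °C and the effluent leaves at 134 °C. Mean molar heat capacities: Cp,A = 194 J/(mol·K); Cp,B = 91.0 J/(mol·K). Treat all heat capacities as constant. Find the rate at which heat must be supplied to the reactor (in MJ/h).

Extent of reaction ξ = 0.786 × 12.4 = 9.7464 mol/s
Reaction term: ξ·ΔH°_rxn = 9.7464 × 56.4 = 549.7 kJ/s
Sensible, feed 144→25 °C: -286.27 kJ/s
Outlet flows (mol/s): A 2.6536, B 19.493
Sensible, products 25→134 °C: 249.46 kJ/s
Q = ΔH = 512.89 kJ/s = 512.89 kW
Heat supplied = 1846.4 MJ/h

Q_in = 1850 MJ/h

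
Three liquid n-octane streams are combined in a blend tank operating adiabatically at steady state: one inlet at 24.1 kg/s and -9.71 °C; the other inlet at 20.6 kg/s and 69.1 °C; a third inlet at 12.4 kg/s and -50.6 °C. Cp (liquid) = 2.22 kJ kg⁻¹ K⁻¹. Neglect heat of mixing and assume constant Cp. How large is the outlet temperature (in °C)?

T_out = 9.84 °C

Adiabatic, steady state ⇒ Σ ṁᵢCp,ᵢ(T_out − Tᵢ) = 0
T_out = Σ ṁᵢCp,ᵢTᵢ / Σ ṁᵢCp,ᵢ
      = 1247.7 / 126.76 = 9.8425 °C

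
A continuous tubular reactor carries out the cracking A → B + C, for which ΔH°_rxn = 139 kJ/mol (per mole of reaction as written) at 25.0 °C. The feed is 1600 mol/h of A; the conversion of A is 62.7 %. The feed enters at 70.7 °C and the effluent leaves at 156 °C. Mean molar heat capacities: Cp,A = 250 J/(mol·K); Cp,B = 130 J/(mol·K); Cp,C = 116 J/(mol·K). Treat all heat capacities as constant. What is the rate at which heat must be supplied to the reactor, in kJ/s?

Extent of reaction ξ = 0.627 × 1600 = 1003.2 mol/h
Reaction term: ξ·ΔH°_rxn = 1003.2 × 139 = 139440 kJ/h
Sensible, feed 70.7→25 °C: -18280 kJ/h
Outlet flows (mol/h): A 596.8, B 1003.2, C 1003.2
Sensible, products 25→156 °C: 51874 kJ/h
Q = ΔH = 173040 kJ/h = 48.066 kW
Heat supplied = 48.066 kJ/s

Q_in = 48.1 kJ/s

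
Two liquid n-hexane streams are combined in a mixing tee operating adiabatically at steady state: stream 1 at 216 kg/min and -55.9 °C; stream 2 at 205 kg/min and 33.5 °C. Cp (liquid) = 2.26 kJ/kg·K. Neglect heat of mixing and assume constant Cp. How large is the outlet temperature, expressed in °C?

T_out = -12.4 °C

Adiabatic, steady state ⇒ Σ ṁᵢCp,ᵢ(T_out − Tᵢ) = 0
Σ ṁᵢCp,ᵢTᵢ = 216×2.26×-55.9 + 205×2.26×33.5 = -11768
Σ ṁᵢCp,ᵢ = 216×2.26 + 205×2.26 = 951.46
T_out = -11768 / 951.46 = -12.368 °C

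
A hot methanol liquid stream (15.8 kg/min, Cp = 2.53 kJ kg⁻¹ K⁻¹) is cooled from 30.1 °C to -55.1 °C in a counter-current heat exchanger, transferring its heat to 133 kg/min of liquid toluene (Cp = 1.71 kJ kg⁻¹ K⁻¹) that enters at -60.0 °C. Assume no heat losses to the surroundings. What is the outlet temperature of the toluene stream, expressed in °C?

T_c,out = -45.0 °C

Heat released by hot stream: Q = 15.8 × 2.53 × (30.1 − -55.1) = 3405.8 kJ/min
Energy balance on cold side (adiabatic exchanger): Q = ṁ_c·Cp_c·(T_c,out − T_c,in)
T_c,out = -60.0 + 3405.8/(133 × 1.71) = -45.025 °C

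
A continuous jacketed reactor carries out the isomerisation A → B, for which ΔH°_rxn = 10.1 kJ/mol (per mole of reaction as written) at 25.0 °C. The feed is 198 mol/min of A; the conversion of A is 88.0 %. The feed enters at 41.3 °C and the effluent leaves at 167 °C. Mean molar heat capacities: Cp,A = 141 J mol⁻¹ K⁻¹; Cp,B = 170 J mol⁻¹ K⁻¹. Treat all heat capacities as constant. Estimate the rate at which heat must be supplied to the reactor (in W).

Extent of reaction ξ = 0.880 × 198 = 174.24 mol/min
Reaction term: ξ·ΔH°_rxn = 174.24 × 10.1 = 1759.8 kJ/min
Sensible, feed 41.3→25 °C: -455.06 kJ/min
Outlet flows (mol/min): A 23.76, B 174.24
Sensible, products 25→167 °C: 4681.9 kJ/min
Q = ΔH = 5986.6 kJ/min = 99.777 kW
Heat supplied = 99777 W

Q_in = 99800 W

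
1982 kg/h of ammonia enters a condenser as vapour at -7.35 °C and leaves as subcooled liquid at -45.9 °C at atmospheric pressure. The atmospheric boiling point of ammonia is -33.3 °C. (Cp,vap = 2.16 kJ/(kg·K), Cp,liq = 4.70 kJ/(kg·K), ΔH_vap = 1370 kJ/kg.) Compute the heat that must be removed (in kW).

vapour -7.35→-33.3 °C: -56.052 kJ/kg
condensation at -33.3 °C: -1370 kJ/kg
liquid -33.3→-45.9 °C: -59.22 kJ/kg
Δh = -56.052 + -1370 + -59.22 = -1485.3 kJ/kg
Q = ṁ·Δh = 1982 kg/h × -1485.3 kJ/kg = -2.9438e+06 kJ/h
|Q| = 817.72 kW

Q_c = 818 kW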